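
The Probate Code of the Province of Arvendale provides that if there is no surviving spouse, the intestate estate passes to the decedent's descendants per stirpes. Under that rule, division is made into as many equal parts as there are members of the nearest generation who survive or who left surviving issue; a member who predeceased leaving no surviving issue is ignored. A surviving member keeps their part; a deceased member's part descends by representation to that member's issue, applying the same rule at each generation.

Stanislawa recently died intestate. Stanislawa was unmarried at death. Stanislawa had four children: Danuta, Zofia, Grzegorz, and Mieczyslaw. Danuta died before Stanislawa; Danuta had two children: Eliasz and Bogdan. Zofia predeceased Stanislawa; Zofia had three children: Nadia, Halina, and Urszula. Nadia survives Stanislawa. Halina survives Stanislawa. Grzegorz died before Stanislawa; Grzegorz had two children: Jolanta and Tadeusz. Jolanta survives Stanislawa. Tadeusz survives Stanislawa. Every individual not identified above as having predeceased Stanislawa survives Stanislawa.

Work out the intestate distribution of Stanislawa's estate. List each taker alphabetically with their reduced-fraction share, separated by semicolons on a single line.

Bogdan 1/8; Eliasz 1/8; Halina 1/12; Jolanta 1/8; Mieczyslaw 1/4; Nadia 1/12; Tadeusz 1/8; Urszula 1/12

There is no surviving spouse, so the entire estate passes to Stanislawa's descendants per stirpes.
The estate is divided into 4 equal shares of 1/4 among Danuta, Zofia, Grzegorz, Mieczyslaw.
Danuta predeceased; the 1/4 allotted to Danuta's branch passes to Danuta's issue by representation.
The 1/4 is divided into 2 equal shares of 1/8 among Eliasz, Bogdan.
Eliasz is living and takes 1/8.
Bogdan is living and takes 1/8.
Zofia predeceased; the 1/4 allotted to Zofia's branch passes to Zofia's issue by representation.
The 1/4 is divided into 3 equal shares of 1/12 among Nadia, Halina, Urszula.
Nadia is living and takes 1/12.
Halina is living and takes 1/12.
Urszula is living and takes 1/12.
Grzegorz predeceased; the 1/4 allotted to Grzegorz's branch passes to Grzegorz's issue by representation.
The 1/4 is divided into 2 equal shares of 1/8 among Jolanta, Tadeusz.
Jolanta is living and takes 1/8.
Tadeusz is living and takes 1/8.
Mieczyslaw is living and takes 1/4.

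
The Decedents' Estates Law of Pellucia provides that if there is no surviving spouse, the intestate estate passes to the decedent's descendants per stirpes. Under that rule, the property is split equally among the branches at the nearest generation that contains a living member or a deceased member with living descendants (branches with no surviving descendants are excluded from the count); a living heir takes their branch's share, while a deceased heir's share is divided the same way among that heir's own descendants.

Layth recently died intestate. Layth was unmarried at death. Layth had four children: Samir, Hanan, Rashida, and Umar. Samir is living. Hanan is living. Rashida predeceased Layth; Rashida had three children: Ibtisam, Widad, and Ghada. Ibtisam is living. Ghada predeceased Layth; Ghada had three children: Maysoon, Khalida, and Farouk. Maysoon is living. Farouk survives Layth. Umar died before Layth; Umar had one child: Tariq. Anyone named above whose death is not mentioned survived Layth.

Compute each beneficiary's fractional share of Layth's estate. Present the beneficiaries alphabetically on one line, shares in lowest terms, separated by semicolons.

Farouk 1/36; Hanan 1/4; Ibtisam 1/12; Khalida 1/36; Maysoon 1/36; Samir 1/4; Tariq 1/4; Widad 1/12

There is no surviving spouse, so the entire estate passes to Layth's descendants per stirpes.
The estate is divided into 4 equal shares of 1/4 among Samir, Hanan, Rashida, Umar.
Samir is living and takes 1/4.
Hanan is living and takes 1/4.
Rashida predeceased; the 1/4 allotted to Rashida's branch passes to Rashida's issue by representation.
The 1/4 is divided into 3 equal shares of 1/12 among Ibtisam, Widad, Ghada.
Ibtisam is living and takes 1/12.
Widad is living and takes 1/12.
Ghada predeceased; the 1/12 allotted to Ghada's branch passes to Ghada's issue by representation.
The 1/12 is divided into 3 equal shares of 1/36 among Maysoon, Khalida, Farouk.
Maysoon is living and takes 1/36.
Khalida is living and takes 1/36.
Farouk is living and takes 1/36.
Umar predeceased; the 1/4 allotted to Umar's branch passes to Umar's issue by representation.
Tariq is the sole taker at this level and receives the full 1/4.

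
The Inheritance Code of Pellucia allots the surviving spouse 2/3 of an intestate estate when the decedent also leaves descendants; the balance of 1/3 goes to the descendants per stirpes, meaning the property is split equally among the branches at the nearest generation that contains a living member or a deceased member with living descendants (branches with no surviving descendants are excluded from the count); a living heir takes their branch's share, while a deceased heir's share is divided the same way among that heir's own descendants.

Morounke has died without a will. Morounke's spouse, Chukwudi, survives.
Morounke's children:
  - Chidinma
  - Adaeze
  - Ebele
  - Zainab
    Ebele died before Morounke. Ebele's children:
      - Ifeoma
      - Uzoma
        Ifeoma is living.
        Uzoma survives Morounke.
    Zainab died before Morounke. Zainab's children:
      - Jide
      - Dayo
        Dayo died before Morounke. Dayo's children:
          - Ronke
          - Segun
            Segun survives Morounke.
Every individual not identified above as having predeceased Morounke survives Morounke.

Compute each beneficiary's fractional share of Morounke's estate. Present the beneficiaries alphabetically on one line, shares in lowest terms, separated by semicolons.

Chukwudi, as surviving spouse, takes 2/3.
The remaining 1/3 passes to Morounke's descendants per stirpes.
The 1/3 is divided into 4 equal shares of 1/12 among Chidinma, Adaeze, Ebele, Zainab.
Chidinma is living and takes 1/12.
Adaeze is living and takes 1/12.
Ebele predeceased; the 1/12 allotted to Ebele's branch passes to Ebele's issue by representation.
The 1/12 is divided into 2 equal shares of 1/24 among Ifeoma, Uzoma.
Ifeoma is living and takes 1/24.
Uzoma is living and takes 1/24.
Zainab predeceased; the 1/12 allotted to Zainab's branch passes to Zainab's issue by representation.
The 1/12 is divided into 2 equal shares of 1/24 among Jide, Dayo.
Jide is living and takes 1/24.
Dayo predeceased; the 1/24 allotted to Dayo's branch passes to Dayo's issue by representation.
The 1/24 is divided into 2 equal shares of 1/48 among Ronke, Segun.
Ronke is living and takes 1/48.
Segun is living and takes 1/48.

Adaeze 1/12; Chidinma 1/12; Chukwudi 2/3; Ifeoma 1/24; Jide 1/24; Ronke 1/48; Segun 1/48; Uzoma 1/24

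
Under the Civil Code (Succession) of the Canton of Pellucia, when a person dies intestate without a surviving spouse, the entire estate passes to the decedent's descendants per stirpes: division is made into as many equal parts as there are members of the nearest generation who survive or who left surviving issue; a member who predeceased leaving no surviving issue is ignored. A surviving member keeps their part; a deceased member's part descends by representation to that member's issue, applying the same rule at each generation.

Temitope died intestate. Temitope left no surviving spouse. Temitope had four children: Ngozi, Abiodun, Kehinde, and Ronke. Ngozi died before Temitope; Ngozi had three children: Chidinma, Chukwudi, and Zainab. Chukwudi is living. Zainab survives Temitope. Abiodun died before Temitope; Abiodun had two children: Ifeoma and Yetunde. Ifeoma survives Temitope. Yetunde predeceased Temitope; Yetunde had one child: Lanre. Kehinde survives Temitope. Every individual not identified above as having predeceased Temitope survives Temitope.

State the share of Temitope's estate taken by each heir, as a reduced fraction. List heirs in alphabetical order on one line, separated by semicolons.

There is no surviving spouse, so the entire estate passes to Temitope's descendants per stirpes.
The estate is divided into 4 equal shares of 1/4 among Ngozi, Abiodun, Kehinde, Ronke.
Ngozi predeceased; the 1/4 allotted to Ngozi's branch passes to Ngozi's issue by representation.
The 1/4 is divided into 3 equal shares of 1/12 among Chidinma, Chukwudi, Zainab.
Chidinma is living and takes 1/12.
Chukwudi is living and takes 1/12.
Zainab is living and takes 1/12.
Abiodun predeceased; the 1/4 allotted to Abiodun's branch passes to Abiodun's issue by representation.
The 1/4 is divided into 2 equal shares of 1/8 among Ifeoma, Yetunde.
Ifeoma is living and takes 1/8.
Yetunde predeceased; the 1/8 allotted to Yetunde's branch passes to Yetunde's issue by representation.
Lanre is the sole taker at this level and receives the full 1/8.
Kehinde is living and takes 1/4.
Ronke is living and takes 1/4.

Chidinma 1/12; Chukwudi 1/12; Ifeoma 1/8; Kehinde 1/4; Lanre 1/8; Ronke 1/4; Zainab 1/12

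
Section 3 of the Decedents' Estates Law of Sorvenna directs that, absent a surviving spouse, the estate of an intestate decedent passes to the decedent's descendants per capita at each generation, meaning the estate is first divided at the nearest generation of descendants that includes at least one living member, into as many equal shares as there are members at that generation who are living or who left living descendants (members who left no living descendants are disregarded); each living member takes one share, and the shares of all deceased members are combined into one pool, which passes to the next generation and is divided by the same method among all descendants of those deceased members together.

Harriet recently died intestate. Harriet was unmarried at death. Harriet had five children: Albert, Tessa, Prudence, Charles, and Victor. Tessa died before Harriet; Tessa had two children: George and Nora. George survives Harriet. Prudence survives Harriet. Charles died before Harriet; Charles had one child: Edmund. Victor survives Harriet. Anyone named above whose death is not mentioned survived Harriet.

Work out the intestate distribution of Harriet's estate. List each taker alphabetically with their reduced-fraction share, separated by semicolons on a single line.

There is no surviving spouse, so the entire estate passes to Harriet's descendants per capita at each generation.
At generation 1 (Albert, Tessa, Prudence, Charles, Victor) there are 5 shares of (1)/5 = 1/5 each.
Living: Albert, Prudence, and Victor — each takes 1/5.
Deceased: Tessa and Charles. Their combined 2/5 is pooled and carried to generation 2.
At generation 2 (George, Nora, Edmund) there are 3 shares of (2/5)/3 = 2/15 each.
Living: George, Nora, and Edmund — each takes 2/15.

Albert 1/5; Edmund 2/15; George 2/15; Nora 2/15; Prudence 1/5; Victor 1/5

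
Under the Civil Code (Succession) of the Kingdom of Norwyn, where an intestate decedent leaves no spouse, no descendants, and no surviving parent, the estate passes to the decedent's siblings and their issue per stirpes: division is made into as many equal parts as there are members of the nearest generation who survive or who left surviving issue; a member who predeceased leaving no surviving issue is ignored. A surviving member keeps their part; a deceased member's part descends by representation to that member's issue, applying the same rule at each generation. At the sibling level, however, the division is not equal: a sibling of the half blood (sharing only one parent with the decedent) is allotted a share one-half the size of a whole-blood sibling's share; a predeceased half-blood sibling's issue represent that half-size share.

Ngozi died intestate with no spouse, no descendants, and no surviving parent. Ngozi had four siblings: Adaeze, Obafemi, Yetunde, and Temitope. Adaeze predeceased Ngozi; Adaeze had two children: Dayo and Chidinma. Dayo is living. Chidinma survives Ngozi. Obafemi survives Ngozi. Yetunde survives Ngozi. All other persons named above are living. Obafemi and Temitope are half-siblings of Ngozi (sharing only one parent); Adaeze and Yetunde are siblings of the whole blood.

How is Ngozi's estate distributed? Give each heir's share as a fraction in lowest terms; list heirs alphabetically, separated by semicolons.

Chidinma 1/6; Dayo 1/6; Obafemi 1/6; Temitope 1/6; Yetunde 1/3

No spouse, descendants, or parent survives, so the estate passes to Ngozi's siblings per stirpes.
Half-blood siblings count for one-half the weight of whole-blood siblings at the initial division.
Dividing 1 in proportion to weights (total weight 3): Adaeze (weight 1) → 1/3; Obafemi (weight 1/2) → 1/6; Yetunde (weight 1) → 1/3; Temitope (weight 1/2) → 1/6.
Adaeze predeceased; the 1/3 allotted to Adaeze's branch passes to Adaeze's issue by representation.
The 1/3 is divided into 2 equal shares of 1/6 among Dayo, Chidinma.
Dayo is living and takes 1/6.
Chidinma is living and takes 1/6.
Obafemi is living and takes 1/6.
Yetunde is living and takes 1/3.
Temitope is living and takes 1/6.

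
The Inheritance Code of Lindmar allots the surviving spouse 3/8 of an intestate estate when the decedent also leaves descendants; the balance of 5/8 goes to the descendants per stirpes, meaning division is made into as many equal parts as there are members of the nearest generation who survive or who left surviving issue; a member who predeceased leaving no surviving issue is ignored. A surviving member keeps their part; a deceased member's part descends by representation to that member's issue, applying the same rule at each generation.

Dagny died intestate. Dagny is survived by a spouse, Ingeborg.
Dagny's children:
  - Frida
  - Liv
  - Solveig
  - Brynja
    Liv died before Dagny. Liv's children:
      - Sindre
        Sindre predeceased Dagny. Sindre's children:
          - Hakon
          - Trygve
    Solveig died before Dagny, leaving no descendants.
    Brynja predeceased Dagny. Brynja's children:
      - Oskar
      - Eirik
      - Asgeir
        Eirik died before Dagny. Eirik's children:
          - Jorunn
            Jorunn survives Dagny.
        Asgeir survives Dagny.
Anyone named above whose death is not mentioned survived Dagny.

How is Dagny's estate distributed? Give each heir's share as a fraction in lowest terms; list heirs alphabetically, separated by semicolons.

Ingeborg, as surviving spouse, takes 3/8.
The remaining 5/8 passes to Dagny's descendants per stirpes.
Solveig left no surviving issue, so that branch lapses and is disregarded.
The 5/8 is divided into 3 equal shares of 5/24 among Frida, Liv, Brynja.
Frida is living and takes 5/24.
Liv predeceased; the 5/24 allotted to Liv's branch passes to Liv's issue by representation.
Sindre's line is the sole branch at this level, so the full 5/24 passes to Sindre's issue by representation.
The 5/24 is divided into 2 equal shares of 5/48 among Hakon, Trygve.
Hakon is living and takes 5/48.
Trygve is living and takes 5/48.
Brynja predeceased; the 5/24 allotted to Brynja's branch passes to Brynja's issue by representation.
The 5/24 is divided into 3 equal shares of 5/72 among Oskar, Eirik, Asgeir.
Oskar is living and takes 5/72.
Eirik predeceased; the 5/72 allotted to Eirik's branch passes to Eirik's issue by representation.
Jorunn is the sole taker at this level and receives the full 5/72.
Asgeir is living and takes 5/72.

Asgeir 5/72; Frida 5/24; Hakon 5/48; Ingeborg 3/8; Jorunn 5/72; Oskar 5/72; Trygve 5/48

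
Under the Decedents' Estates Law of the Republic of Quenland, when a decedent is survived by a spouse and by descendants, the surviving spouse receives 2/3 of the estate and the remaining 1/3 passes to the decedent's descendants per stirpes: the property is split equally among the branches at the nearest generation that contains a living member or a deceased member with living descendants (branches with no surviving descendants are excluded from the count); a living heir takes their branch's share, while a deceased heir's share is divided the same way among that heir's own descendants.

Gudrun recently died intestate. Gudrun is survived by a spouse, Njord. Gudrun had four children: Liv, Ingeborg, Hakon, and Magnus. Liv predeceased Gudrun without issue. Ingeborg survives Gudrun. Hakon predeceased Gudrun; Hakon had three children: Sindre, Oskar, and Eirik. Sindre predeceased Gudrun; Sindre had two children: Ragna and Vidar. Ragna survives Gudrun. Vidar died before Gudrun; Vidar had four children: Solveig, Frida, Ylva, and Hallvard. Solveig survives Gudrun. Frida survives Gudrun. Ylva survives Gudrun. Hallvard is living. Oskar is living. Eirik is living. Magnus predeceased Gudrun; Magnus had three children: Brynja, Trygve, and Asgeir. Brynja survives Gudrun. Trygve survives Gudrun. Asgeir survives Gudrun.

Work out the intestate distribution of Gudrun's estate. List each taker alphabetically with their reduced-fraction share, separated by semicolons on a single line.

Njord, as surviving spouse, takes 2/3.
The remaining 1/3 passes to Gudrun's descendants per stirpes.
Liv left no surviving issue, so that branch lapses and is disregarded.
The 1/3 is divided into 3 equal shares of 1/9 among Ingeborg, Hakon, Magnus.
Ingeborg is living and takes 1/9.
Hakon predeceased; the 1/9 allotted to Hakon's branch passes to Hakon's issue by representation.
The 1/9 is divided into 3 equal shares of 1/27 among Sindre, Oskar, Eirik.
Sindre predeceased; the 1/27 allotted to Sindre's branch passes to Sindre's issue by representation.
The 1/27 is divided into 2 equal shares of 1/54 among Ragna, Vidar.
Ragna is living and takes 1/54.
Vidar predeceased; the 1/54 allotted to Vidar's branch passes to Vidar's issue by representation.
The 1/54 is divided into 4 equal shares of 1/216 among Solveig, Frida, Ylva, Hallvard.
Solveig is living and takes 1/216.
Frida is living and takes 1/216.
Ylva is living and takes 1/216.
Hallvard is living and takes 1/216.
Oskar is living and takes 1/27.
Eirik is living and takes 1/27.
Magnus predeceased; the 1/9 allotted to Magnus's branch passes to Magnus's issue by representation.
The 1/9 is divided into 3 equal shares of 1/27 among Brynja, Trygve, Asgeir.
Brynja is living and takes 1/27.
Trygve is living and takes 1/27.
Asgeir is living and takes 1/27.

Asgeir 1/27; Brynja 1/27; Eirik 1/27; Frida 1/216; Hallvard 1/216; Ingeborg 1/9; Njord 2/3; Oskar 1/27; Ragna 1/54; Solveig 1/216; Trygve 1/27; Ylva 1/216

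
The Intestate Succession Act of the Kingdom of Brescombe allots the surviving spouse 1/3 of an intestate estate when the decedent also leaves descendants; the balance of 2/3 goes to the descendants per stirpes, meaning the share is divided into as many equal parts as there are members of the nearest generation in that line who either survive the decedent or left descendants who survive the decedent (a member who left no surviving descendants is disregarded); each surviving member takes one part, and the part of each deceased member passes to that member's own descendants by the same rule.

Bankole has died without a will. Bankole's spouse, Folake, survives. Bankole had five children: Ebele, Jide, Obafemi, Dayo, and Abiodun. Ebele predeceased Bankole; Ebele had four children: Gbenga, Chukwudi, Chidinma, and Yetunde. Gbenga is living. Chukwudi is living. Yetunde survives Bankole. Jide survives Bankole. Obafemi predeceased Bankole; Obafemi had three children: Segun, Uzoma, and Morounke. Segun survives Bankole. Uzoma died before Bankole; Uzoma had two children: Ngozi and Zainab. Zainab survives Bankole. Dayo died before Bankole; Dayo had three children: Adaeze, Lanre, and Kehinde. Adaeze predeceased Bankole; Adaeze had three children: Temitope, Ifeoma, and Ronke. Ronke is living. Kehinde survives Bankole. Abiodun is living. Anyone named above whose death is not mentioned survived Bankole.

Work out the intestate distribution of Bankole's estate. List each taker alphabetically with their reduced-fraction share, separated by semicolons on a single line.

Abiodun 2/15; Chidinma 1/30; Chukwudi 1/30; Folake 1/3; Gbenga 1/30; Ifeoma 2/135; Jide 2/15; Kehinde 2/45; Lanre 2/45; Morounke 2/45; Ngozi 1/45; Ronke 2/135; Segun 2/45; Temitope 2/135; Yetunde 1/30; Zainab 1/45

Folake, as surviving spouse, takes 1/3.
The remaining 2/3 passes to Bankole's descendants per stirpes.
The 2/3 is divided into 5 equal shares of 2/15 among Ebele, Jide, Obafemi, Dayo, Abiodun.
Ebele predeceased; the 2/15 allotted to Ebele's branch passes to Ebele's issue by representation.
The 2/15 is divided into 4 equal shares of 1/30 among Gbenga, Chukwudi, Chidinma, Yetunde.
Gbenga is living and takes 1/30.
Chukwudi is living and takes 1/30.
Chidinma is living and takes 1/30.
Yetunde is living and takes 1/30.
Jide is living and takes 2/15.
Obafemi predeceased; the 2/15 allotted to Obafemi's branch passes to Obafemi's issue by representation.
The 2/15 is divided into 3 equal shares of 2/45 among Segun, Uzoma, Morounke.
Segun is living and takes 2/45.
Uzoma predeceased; the 2/45 allotted to Uzoma's branch passes to Uzoma's issue by representation.
The 2/45 is divided into 2 equal shares of 1/45 among Ngozi, Zainab.
Ngozi is living and takes 1/45.
Zainab is living and takes 1/45.
Morounke is living and takes 2/45.
Dayo predeceased; the 2/15 allotted to Dayo's branch passes to Dayo's issue by representation.
The 2/15 is divided into 3 equal shares of 2/45 among Adaeze, Lanre, Kehinde.
Adaeze predeceased; the 2/45 allotted to Adaeze's branch passes to Adaeze's issue by representation.
The 2/45 is divided into 3 equal shares of 2/135 among Temitope, Ifeoma, Ronke.
Temitope is living and takes 2/135.
Ifeoma is living and takes 2/135.
Ronke is living and takes 2/135.
Lanre is living and takes 2/45.
Kehinde is living and takes 2/45.
Abiodun is living and takes 2/15.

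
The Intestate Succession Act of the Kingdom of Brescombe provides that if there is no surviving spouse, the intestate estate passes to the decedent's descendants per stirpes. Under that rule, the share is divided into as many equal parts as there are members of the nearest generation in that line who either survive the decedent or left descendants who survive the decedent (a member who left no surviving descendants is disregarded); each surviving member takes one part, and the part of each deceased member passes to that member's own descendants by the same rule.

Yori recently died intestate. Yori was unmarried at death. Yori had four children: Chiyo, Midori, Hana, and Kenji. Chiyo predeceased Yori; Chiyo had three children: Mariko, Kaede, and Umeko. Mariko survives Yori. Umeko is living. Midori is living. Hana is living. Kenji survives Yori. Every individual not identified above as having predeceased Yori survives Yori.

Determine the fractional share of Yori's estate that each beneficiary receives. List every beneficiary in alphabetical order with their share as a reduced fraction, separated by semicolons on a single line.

Hana 1/4; Kaede 1/12; Kenji 1/4; Mariko 1/12; Midori 1/4; Umeko 1/12

There is no surviving spouse, so the entire estate passes to Yori's descendants per stirpes.
The estate is divided into 4 equal shares of 1/4 among Chiyo, Midori, Hana, Kenji.
Chiyo predeceased; the 1/4 allotted to Chiyo's branch passes to Chiyo's issue by representation.
The 1/4 is divided into 3 equal shares of 1/12 among Mariko, Kaede, Umeko.
Mariko is living and takes 1/12.
Kaede is living and takes 1/12.
Umeko is living and takes 1/12.
Midori is living and takes 1/4.
Hana is living and takes 1/4.
Kenji is living and takes 1/4.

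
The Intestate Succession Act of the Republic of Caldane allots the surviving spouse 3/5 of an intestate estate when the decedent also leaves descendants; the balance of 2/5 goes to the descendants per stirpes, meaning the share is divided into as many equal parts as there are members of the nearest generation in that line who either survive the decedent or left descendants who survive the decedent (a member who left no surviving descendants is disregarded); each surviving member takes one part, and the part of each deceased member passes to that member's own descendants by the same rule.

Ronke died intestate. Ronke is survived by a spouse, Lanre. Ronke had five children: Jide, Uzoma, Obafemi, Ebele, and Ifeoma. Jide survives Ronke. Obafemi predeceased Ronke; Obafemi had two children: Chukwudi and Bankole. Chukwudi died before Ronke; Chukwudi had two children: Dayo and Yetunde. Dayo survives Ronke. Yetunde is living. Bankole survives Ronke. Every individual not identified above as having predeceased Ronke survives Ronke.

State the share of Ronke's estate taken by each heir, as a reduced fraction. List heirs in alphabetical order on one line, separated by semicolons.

Lanre, as surviving spouse, takes 3/5.
The remaining 2/5 passes to Ronke's descendants per stirpes.
The 2/5 is divided into 5 equal shares of 2/25 among Jide, Uzoma, Obafemi, Ebele, Ifeoma.
Jide is living and takes 2/25.
Uzoma is living and takes 2/25.
Obafemi predeceased; the 2/25 allotted to Obafemi's branch passes to Obafemi's issue by representation.
The 2/25 is divided into 2 equal shares of 1/25 among Chukwudi, Bankole.
Chukwudi predeceased; the 1/25 allotted to Chukwudi's branch passes to Chukwudi's issue by representation.
The 1/25 is divided into 2 equal shares of 1/50 among Dayo, Yetunde.
Dayo is living and takes 1/50.
Yetunde is living and takes 1/50.
Bankole is living and takes 1/25.
Ebele is living and takes 2/25.
Ifeoma is living and takes 2/25.

Bankole 1/25; Dayo 1/50; Ebele 2/25; Ifeoma 2/25; Jide 2/25; Lanre 3/5; Uzoma 2/25; Yetunde 1/50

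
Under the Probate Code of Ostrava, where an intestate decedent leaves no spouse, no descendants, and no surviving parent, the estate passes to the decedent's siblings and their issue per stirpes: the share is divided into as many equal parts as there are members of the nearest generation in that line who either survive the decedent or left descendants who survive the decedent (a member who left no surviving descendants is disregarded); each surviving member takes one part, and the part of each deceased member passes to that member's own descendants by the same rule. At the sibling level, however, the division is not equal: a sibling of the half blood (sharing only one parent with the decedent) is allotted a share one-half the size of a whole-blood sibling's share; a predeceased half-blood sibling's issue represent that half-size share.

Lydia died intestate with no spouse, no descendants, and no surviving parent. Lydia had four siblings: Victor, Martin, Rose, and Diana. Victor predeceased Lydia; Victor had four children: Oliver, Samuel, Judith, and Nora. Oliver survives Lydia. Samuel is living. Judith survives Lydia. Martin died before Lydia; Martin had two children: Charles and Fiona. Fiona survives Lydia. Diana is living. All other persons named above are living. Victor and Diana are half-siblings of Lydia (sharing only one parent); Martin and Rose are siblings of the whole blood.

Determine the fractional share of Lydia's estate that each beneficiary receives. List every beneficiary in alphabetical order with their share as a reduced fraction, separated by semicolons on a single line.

No spouse, descendants, or parent survives, so the estate passes to Lydia's siblings per stirpes.
Half-blood siblings count for one-half the weight of whole-blood siblings at the initial division.
Dividing 1 in proportion to weights (total weight 3): Victor (weight 1/2) → 1/6; Martin (weight 1) → 1/3; Rose (weight 1) → 1/3; Diana (weight 1/2) → 1/6.
Victor predeceased; the 1/6 allotted to Victor's branch passes to Victor's issue by representation.
The 1/6 is divided into 4 equal shares of 1/24 among Oliver, Samuel, Judith, Nora.
Oliver is living and takes 1/24.
Samuel is living and takes 1/24.
Judith is living and takes 1/24.
Nora is living and takes 1/24.
Martin predeceased; the 1/3 allotted to Martin's branch passes to Martin's issue by representation.
The 1/3 is divided into 2 equal shares of 1/6 among Charles, Fiona.
Charles is living and takes 1/6.
Fiona is living and takes 1/6.
Rose is living and takes 1/3.
Diana is living and takes 1/6.

Charles 1/6; Diana 1/6; Fiona 1/6; Judith 1/24; Nora 1/24; Oliver 1/24; Rose 1/3; Samuel 1/24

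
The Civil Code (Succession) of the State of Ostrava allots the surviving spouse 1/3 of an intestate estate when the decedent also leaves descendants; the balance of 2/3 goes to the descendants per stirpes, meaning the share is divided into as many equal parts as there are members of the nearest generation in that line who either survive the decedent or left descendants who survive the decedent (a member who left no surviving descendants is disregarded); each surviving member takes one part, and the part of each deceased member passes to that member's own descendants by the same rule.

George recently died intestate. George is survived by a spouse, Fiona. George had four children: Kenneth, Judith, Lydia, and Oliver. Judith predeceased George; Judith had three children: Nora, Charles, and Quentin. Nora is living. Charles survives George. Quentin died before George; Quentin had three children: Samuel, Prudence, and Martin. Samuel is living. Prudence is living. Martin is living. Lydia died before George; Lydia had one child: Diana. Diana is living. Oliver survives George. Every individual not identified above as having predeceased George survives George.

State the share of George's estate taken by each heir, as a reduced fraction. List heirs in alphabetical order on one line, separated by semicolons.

Fiona, as surviving spouse, takes 1/3.
The remaining 2/3 passes to George's descendants per stirpes.
The 2/3 is divided into 4 equal shares of 1/6 among Kenneth, Judith, Lydia, Oliver.
Kenneth is living and takes 1/6.
Judith predeceased; the 1/6 allotted to Judith's branch passes to Judith's issue by representation.
The 1/6 is divided into 3 equal shares of 1/18 among Nora, Charles, Quentin.
Nora is living and takes 1/18.
Charles is living and takes 1/18.
Quentin predeceased; the 1/18 allotted to Quentin's branch passes to Quentin's issue by representation.
The 1/18 is divided into 3 equal shares of 1/54 among Samuel, Prudence, Martin.
Samuel is living and takes 1/54.
Prudence is living and takes 1/54.
Martin is living and takes 1/54.
Lydia predeceased; the 1/6 allotted to Lydia's branch passes to Lydia's issue by representation.
Diana is the sole taker at this level and receives the full 1/6.
Oliver is living and takes 1/6.

Charles 1/18; Diana 1/6; Fiona 1/3; Kenneth 1/6; Martin 1/54; Nora 1/18; Oliver 1/6; Prudence 1/54; Samuel 1/54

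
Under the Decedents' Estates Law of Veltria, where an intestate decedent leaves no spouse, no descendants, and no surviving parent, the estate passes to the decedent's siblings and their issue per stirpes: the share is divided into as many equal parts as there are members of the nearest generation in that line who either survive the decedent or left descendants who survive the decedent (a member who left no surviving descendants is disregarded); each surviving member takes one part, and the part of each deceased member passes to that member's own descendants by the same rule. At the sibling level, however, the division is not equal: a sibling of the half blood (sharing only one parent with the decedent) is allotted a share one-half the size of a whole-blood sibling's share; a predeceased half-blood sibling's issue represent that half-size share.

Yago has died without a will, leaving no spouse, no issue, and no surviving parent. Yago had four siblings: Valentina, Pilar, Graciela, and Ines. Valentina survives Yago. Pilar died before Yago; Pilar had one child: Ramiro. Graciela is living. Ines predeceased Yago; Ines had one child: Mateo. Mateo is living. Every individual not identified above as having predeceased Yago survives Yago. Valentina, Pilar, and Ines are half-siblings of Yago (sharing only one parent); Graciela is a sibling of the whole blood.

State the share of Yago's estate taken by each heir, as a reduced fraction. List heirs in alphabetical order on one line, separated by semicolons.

Graciela 2/5; Mateo 1/5; Ramiro 1/5; Valentina 1/5

No spouse, descendants, or parent survives, so the estate passes to Yago's siblings per stirpes.
Half-blood siblings count for one-half the weight of whole-blood siblings at the initial division.
Dividing 1 in proportion to weights (total weight 5/2): Valentina (weight 1/2) → 1/5; Pilar (weight 1/2) → 1/5; Graciela (weight 1) → 2/5; Ines (weight 1/2) → 1/5.
Valentina is living and takes 1/5.
Pilar predeceased; the 1/5 allotted to Pilar's branch passes to Pilar's issue by representation.
Ramiro is the sole taker at this level and receives the full 1/5.
Graciela is living and takes 2/5.
Ines predeceased; the 1/5 allotted to Ines's branch passes to Ines's issue by representation.
Mateo is the sole taker at this level and receives the full 1/5.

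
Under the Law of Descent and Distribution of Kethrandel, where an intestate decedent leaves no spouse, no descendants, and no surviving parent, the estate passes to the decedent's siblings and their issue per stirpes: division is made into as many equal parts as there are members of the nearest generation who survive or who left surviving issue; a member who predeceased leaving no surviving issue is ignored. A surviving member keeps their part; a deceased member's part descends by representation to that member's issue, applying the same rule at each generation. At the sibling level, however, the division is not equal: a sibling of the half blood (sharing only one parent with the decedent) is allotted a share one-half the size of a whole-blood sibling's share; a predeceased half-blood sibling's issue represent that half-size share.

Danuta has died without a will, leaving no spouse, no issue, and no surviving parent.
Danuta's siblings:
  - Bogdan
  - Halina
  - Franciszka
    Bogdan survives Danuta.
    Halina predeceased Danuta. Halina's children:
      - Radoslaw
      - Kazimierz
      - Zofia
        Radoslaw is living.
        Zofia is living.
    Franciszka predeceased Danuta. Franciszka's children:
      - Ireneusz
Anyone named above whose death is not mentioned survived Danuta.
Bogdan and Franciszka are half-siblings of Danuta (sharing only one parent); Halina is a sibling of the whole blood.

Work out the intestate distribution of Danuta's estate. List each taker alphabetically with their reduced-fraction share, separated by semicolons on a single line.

Bogdan 1/4; Ireneusz 1/4; Kazimierz 1/6; Radoslaw 1/6; Zofia 1/6

No spouse, descendants, or parent survives, so the estate passes to Danuta's siblings per stirpes.
Half-blood siblings count for one-half the weight of whole-blood siblings at the initial division.
Dividing 1 in proportion to weights (total weight 2): Bogdan (weight 1/2) → 1/4; Halina (weight 1) → 1/2; Franciszka (weight 1/2) → 1/4.
Bogdan is living and takes 1/4.
Halina predeceased; the 1/2 allotted to Halina's branch passes to Halina's issue by representation.
The 1/2 is divided into 3 equal shares of 1/6 among Radoslaw, Kazimierz, Zofia.
Radoslaw is living and takes 1/6.
Kazimierz is living and takes 1/6.
Zofia is living and takes 1/6.
Franciszka predeceased; the 1/4 allotted to Franciszka's branch passes to Franciszka's issue by representation.
Ireneusz is the sole taker at this level and receives the full 1/4.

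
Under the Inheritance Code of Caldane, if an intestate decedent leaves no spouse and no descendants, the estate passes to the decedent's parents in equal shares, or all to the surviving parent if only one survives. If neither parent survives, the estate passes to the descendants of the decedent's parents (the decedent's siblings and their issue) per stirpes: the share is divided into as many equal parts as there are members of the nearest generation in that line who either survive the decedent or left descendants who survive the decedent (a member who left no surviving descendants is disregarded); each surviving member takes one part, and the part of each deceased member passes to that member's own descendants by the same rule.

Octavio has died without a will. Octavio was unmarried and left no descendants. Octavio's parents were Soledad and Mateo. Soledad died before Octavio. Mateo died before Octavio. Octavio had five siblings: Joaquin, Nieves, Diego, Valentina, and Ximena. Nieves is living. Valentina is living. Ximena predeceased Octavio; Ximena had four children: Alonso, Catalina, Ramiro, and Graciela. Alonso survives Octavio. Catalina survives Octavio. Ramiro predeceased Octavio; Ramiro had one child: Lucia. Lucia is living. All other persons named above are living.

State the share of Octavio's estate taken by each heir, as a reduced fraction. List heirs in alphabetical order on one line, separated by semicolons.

Neither parent survives and there are no descendants, so the estate passes to Octavio's siblings and their issue per stirpes.
The estate is divided into 5 equal shares of 1/5 among Joaquin, Nieves, Diego, Valentina, Ximena.
Joaquin is living and takes 1/5.
Nieves is living and takes 1/5.
Diego is living and takes 1/5.
Valentina is living and takes 1/5.
Ximena predeceased; the 1/5 allotted to Ximena's branch passes to Ximena's issue by representation.
The 1/5 is divided into 4 equal shares of 1/20 among Alonso, Catalina, Ramiro, Graciela.
Alonso is living and takes 1/20.
Catalina is living and takes 1/20.
Ramiro predeceased; the 1/20 allotted to Ramiro's branch passes to Ramiro's issue by representation.
Lucia is the sole taker at this level and receives the full 1/20.
Graciela is living and takes 1/20.

Alonso 1/20; Catalina 1/20; Diego 1/5; Graciela 1/20; Joaquin 1/5; Lucia 1/20; Nieves 1/5; Valentina 1/5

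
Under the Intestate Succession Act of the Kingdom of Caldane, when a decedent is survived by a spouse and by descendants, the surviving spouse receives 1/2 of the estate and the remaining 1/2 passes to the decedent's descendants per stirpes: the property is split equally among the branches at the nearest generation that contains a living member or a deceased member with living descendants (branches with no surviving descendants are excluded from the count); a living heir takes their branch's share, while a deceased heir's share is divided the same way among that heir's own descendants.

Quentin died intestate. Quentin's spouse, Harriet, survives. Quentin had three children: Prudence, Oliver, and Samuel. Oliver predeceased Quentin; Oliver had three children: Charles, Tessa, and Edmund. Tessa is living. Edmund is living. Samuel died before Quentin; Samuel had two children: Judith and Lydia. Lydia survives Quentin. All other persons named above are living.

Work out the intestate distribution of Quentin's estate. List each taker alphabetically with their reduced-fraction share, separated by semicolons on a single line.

Charles 1/18; Edmund 1/18; Harriet 1/2; Judith 1/12; Lydia 1/12; Prudence 1/6; Tessa 1/18

Harriet, as surviving spouse, takes 1/2.
The remaining 1/2 passes to Quentin's descendants per stirpes.
The 1/2 is divided into 3 equal shares of 1/6 among Prudence, Oliver, Samuel.
Prudence is living and takes 1/6.
Oliver predeceased; the 1/6 allotted to Oliver's branch passes to Oliver's issue by representation.
The 1/6 is divided into 3 equal shares of 1/18 among Charles, Tessa, Edmund.
Charles is living and takes 1/18.
Tessa is living and takes 1/18.
Edmund is living and takes 1/18.
Samuel predeceased; the 1/6 allotted to Samuel's branch passes to Samuel's issue by representation.
The 1/6 is divided into 2 equal shares of 1/12 among Judith, Lydia.
Judith is living and takes 1/12.
Lydia is living and takes 1/12.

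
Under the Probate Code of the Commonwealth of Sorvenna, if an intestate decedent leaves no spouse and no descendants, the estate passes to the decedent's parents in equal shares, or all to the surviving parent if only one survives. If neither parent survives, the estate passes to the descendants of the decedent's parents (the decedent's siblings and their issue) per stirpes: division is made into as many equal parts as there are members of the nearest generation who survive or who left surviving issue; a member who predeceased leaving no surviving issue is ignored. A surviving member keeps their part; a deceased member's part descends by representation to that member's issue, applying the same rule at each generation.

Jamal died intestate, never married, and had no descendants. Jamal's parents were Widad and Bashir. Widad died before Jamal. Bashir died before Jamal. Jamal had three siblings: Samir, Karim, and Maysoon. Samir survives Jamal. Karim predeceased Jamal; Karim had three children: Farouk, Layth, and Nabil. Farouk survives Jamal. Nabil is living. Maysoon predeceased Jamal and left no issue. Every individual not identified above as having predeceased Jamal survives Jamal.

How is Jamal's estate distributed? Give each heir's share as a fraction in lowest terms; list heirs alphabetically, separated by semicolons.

Farouk 1/6; Layth 1/6; Nabil 1/6; Samir 1/2

Neither parent survives and there are no descendants, so the estate passes to Jamal's siblings and their issue per stirpes.
Maysoon left no surviving issue, so that branch lapses and is disregarded.
The estate is divided into 2 equal shares of 1/2 among Samir, Karim.
Samir is living and takes 1/2.
Karim predeceased; the 1/2 allotted to Karim's branch passes to Karim's issue by representation.
The 1/2 is divided into 3 equal shares of 1/6 among Farouk, Layth, Nabil.
Farouk is living and takes 1/6.
Layth is living and takes 1/6.
Nabil is living and takes 1/6.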